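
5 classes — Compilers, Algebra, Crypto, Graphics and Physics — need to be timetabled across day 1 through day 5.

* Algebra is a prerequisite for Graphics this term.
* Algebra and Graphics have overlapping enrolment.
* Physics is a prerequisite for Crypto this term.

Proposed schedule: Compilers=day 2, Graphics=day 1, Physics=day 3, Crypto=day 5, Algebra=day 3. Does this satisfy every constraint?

Invalid. Algebra is a prerequisite for Graphics this term.

Physics is a prerequisite for Crypto this term — holds.
Algebra is a prerequisite for Graphics this term — violated.
Algebra and Graphics have overlapping enrolment — holds.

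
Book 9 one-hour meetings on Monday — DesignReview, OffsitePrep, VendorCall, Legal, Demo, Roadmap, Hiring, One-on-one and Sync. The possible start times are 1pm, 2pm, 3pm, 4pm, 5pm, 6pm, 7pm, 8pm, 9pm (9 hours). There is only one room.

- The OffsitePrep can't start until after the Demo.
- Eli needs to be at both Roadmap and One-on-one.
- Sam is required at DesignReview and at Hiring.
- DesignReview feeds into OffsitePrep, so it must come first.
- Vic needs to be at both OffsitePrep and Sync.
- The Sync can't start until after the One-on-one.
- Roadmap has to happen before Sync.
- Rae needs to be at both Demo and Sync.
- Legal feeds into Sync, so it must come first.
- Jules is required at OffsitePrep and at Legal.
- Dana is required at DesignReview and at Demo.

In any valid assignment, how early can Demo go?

Downstream work caps Demo at 8pm.
Demo at 1pm is achievable: OffsitePrep=7pm; Demo=1pm; DesignReview=6pm; Sync=5pm; Hiring=9pm; VendorCall=8pm; Legal=2pm; Roadmap=3pm; One-on-one=4pm.

1pm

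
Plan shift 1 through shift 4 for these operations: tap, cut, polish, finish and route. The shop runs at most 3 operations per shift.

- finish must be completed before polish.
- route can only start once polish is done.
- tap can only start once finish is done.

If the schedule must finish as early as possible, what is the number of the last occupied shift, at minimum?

The precedence chain requires at least 3 distinct shifts.
With at most 3 per shift and 5 operations, at least 2 shifts are needed.
3 works (last occupied shift: shift 3): for example cut -> shift 1, polish -> shift 2, route -> shift 3, finish -> shift 1, tap -> shift 2.

3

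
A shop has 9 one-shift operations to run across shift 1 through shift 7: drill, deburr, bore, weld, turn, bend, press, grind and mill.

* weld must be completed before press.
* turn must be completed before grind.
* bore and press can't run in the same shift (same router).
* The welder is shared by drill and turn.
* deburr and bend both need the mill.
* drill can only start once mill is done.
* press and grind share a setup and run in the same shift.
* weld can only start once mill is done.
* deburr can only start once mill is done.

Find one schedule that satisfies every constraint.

turn in shift 1, press in shift 3, drill in shift 2, grind in shift 3, deburr in shift 2, bend in shift 1, mill in shift 1, weld in shift 2, bore in shift 1

Checking: weld(shift 2) before press(shift 3); mill(shift 1) before weld(shift 2); mill(shift 1) before drill(shift 2); mill(shift 1) before deburr(shift 2); turn(shift 1) before grind(shift 3); bore(shift 1) != press(shift 3); drill(shift 2) != turn(shift 1); deburr(shift 2) != bend(shift 1); press = grind = shift 3.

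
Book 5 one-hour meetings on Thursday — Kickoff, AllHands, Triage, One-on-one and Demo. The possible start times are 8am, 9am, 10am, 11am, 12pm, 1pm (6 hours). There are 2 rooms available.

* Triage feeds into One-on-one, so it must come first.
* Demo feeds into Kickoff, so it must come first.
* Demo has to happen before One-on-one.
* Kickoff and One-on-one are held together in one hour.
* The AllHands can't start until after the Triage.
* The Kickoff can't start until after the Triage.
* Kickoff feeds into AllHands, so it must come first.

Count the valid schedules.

Splitting on Kickoff: it can be 9am (4), 10am (12), 11am (18), 12pm (16). Listing each branch's schedules as (AllHands, Triage, One-on-one, Demo):
Kickoff=9am: (10am,8am,9am,8am) (11am,8am,9am,8am) (12pm,8am,9am,8am) (1pm,8am,9am,8am) — 4.
Kickoff=10am: (11am,8am,10am,8am) (11am,8am,10am,9am) (11am,9am,10am,8am) (11am,9am,10am,9am) (12pm,8am,10am,8am) (12pm,8am,10am,9am) (12pm,9am,10am,8am) (12pm,9am,10am,9am) (1pm,8am,10am,8am) (1pm,8am,10am,9am) (1pm,9am,10am,8am) (1pm,9am,10am,9am) — 12.
Kickoff=11am: (12pm,8am,11am,8am) (12pm,8am,11am,9am) (12pm,8am,11am,10am) (12pm,9am,11am,8am) (12pm,9am,11am,9am) (12pm,9am,11am,10am) (12pm,10am,11am,8am) (12pm,10am,11am,9am) (12pm,10am,11am,10am) (1pm,8am,11am,8am) (1pm,8am,11am,9am) (1pm,8am,11am,10am) (1pm,9am,11am,8am) (1pm,9am,11am,9am) (1pm,9am,11am,10am) (1pm,10am,11am,8am) (1pm,10am,11am,9am) (1pm,10am,11am,10am) — 18.
Kickoff=12pm: (1pm,8am,12pm,8am) (1pm,8am,12pm,9am) (1pm,8am,12pm,10am) (1pm,8am,12pm,11am) (1pm,9am,12pm,8am) (1pm,9am,12pm,9am) (1pm,9am,12pm,10am) (1pm,9am,12pm,11am) (1pm,10am,12pm,8am) (1pm,10am,12pm,9am) (1pm,10am,12pm,10am) (1pm,10am,12pm,11am) (1pm,11am,12pm,8am) (1pm,11am,12pm,9am) (1pm,11am,12pm,10am) (1pm,11am,12pm,11am) — 16.
Summing: 4 + 12 + 18 + 16 = 50.

50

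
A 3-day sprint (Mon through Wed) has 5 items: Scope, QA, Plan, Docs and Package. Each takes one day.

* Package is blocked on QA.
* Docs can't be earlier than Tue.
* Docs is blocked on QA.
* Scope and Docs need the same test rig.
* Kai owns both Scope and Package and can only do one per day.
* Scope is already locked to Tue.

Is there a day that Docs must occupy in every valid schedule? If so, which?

Docs's window is Tue–Wed.
Scope is fixed at Tue, and Docs can't share a day with Scope.
So Docs must be Wed.

Wed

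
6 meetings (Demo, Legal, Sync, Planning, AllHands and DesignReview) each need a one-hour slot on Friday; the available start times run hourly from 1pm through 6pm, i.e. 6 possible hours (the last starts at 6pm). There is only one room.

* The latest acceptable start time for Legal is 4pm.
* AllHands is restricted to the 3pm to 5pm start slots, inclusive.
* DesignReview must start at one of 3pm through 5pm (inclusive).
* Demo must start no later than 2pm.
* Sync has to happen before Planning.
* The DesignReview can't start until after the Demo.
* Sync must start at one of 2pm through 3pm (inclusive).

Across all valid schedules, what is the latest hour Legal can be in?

4pm

Legal's own window allows nothing later than 4pm.
Legal at 4pm is achievable: AllHands -> 5pm, DesignReview -> 3pm, Legal -> 4pm, Demo -> 1pm, Sync -> 2pm, Planning -> 6pm.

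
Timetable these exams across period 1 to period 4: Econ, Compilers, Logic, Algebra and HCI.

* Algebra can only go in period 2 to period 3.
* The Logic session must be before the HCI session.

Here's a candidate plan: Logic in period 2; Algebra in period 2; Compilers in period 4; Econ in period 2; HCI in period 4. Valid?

Yes

The Logic session must be before the HCI session — holds.
Algebra can only go in period 2 to period 3 — holds.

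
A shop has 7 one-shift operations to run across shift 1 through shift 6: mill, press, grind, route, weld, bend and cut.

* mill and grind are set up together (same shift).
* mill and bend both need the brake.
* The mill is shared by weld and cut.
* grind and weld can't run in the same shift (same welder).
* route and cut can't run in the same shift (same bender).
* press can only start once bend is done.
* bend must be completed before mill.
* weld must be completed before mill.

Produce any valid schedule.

cut in shift 2; mill in shift 2; press in shift 2; route in shift 1; bend in shift 1; grind in shift 2; weld in shift 1

Checking: weld(shift 1) before mill(shift 2); bend(shift 1) before press(shift 2); bend(shift 1) before mill(shift 2); grind(shift 2) != weld(shift 1); weld(shift 1) != cut(shift 2); mill(shift 2) != bend(shift 1); route(shift 1) != cut(shift 2); mill = grind = shift 2.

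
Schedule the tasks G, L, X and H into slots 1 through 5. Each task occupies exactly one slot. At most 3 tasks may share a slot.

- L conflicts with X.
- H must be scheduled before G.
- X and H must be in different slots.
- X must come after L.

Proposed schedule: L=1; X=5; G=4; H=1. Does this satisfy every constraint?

H must be scheduled before G — holds.
X must come after L — holds.
At most 3 tasks may share a slot — holds.
L conflicts with X — holds.
X and H must be in different slots — holds.

Yes, all constraints hold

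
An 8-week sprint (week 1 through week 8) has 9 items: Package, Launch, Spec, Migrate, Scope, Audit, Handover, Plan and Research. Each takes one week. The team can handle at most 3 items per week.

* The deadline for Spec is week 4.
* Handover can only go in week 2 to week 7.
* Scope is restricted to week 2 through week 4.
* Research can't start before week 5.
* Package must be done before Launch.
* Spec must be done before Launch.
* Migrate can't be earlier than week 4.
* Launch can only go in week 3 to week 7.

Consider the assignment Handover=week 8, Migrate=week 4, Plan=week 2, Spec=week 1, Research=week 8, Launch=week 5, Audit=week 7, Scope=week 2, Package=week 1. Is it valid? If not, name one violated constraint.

No. Handover can only go in week 2 to week 7 is not satisfied.

The team can handle at most 3 items per week — holds.
The deadline for Spec is week 4 — holds.
Launch can only go in week 3 to week 7 — holds.
Spec must be done before Launch — holds.
Scope is restricted to week 2 through week 4 — holds.
Migrate can't be earlier than week 4 — holds.
Research can't start before week 5 — holds.
Handover can only go in week 2 to week 7 — violated.
Package must be done before Launch — holds.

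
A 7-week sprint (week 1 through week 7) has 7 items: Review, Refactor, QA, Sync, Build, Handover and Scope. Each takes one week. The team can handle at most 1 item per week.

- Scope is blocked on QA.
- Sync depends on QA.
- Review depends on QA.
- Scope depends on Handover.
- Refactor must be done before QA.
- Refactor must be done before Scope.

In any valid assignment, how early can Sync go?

Precedence pushes Sync to at least week 3.
Sync at week 3 is achievable: Scope=week 5, QA=week 2, Build=week 7, Refactor=week 1, Handover=week 4, Sync=week 3, Review=week 6.

week 3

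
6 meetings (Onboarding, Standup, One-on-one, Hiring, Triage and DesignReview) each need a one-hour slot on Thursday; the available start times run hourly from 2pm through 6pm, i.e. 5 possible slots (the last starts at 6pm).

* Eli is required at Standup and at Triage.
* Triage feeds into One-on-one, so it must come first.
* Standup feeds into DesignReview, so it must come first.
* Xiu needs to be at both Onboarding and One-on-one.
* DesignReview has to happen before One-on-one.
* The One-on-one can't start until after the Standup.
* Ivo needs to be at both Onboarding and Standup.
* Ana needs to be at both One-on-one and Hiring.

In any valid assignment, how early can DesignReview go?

3pm

Precedence pushes DesignReview to at least 3pm; downstream work caps DesignReview at 5pm.
DesignReview at 3pm is achievable: DesignReview in 3pm, Onboarding in 3pm, Standup in 2pm, Triage in 3pm, Hiring in 2pm, One-on-one in 4pm.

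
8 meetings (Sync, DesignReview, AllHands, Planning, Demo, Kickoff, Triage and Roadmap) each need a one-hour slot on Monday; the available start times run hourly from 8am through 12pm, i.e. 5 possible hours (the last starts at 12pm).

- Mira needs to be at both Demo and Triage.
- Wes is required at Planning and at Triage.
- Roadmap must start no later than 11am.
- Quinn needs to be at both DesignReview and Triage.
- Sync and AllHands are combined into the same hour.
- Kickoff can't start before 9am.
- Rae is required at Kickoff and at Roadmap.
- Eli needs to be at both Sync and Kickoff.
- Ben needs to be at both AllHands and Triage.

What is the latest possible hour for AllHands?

AllHands at 12pm is achievable: Demo -> 8am; AllHands -> 12pm; Triage -> 9am; Sync -> 12pm; Planning -> 8am; Roadmap -> 8am; Kickoff -> 9am; DesignReview -> 8am.

12pm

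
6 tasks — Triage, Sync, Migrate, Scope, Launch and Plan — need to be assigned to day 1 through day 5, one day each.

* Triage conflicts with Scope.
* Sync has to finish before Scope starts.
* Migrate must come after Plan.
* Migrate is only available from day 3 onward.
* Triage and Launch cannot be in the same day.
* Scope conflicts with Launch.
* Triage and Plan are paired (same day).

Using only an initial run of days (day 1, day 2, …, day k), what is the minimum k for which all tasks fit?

The precedence chain requires at least 2 distinct days.
Migrate can't be placed before day 3, so the schedule must run through at least day 3.
3 works (last occupied day: day 3): for example Migrate in day 3; Scope in day 2; Launch in day 3; Plan in day 1; Sync in day 1; Triage in day 1.

3 days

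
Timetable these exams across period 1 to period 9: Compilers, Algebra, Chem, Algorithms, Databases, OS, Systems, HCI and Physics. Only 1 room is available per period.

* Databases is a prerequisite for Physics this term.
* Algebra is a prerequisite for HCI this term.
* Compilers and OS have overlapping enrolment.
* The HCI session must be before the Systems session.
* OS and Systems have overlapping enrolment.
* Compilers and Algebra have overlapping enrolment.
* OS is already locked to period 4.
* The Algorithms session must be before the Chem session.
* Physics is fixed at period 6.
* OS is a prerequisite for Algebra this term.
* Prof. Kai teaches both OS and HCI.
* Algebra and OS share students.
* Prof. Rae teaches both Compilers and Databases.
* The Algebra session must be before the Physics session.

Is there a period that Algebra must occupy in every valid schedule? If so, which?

period 5

OS is fixed at period 4 and must come before Algebra, so Algebra is at least period 5.
Physics is fixed at period 6 and must come after Algebra, so Algebra is at most period 5.
So Algebra must be period 5.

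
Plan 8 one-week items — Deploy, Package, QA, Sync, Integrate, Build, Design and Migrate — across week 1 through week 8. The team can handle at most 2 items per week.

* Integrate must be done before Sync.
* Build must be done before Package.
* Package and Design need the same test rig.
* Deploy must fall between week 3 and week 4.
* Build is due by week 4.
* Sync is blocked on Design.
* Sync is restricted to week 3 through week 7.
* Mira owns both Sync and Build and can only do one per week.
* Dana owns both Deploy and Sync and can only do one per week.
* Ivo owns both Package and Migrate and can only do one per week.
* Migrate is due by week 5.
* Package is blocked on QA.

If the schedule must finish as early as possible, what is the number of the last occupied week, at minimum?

The precedence chain requires at least 2 distinct weeks.
With at most 2 per week and 8 work items, at least 4 weeks are needed.
Deploy can't be placed before week 3, so the schedule must run through at least week 3.
4 works (last occupied week: week 4): for example Design in week 2; Deploy in week 4; QA in week 1; Migrate in week 4; Integrate in week 1; Package in week 3; Build in week 2; Sync in week 3.

week 4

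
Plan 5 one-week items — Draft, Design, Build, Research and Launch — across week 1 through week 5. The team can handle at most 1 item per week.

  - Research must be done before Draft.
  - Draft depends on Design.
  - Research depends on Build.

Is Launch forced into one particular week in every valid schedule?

No

Launch can be week 1 (e.g. Research=week 3; Design=week 4; Build=week 2; Launch=week 1; Draft=week 5) or week 2 (e.g. Launch -> week 2, Design -> week 4, Build -> week 1, Research -> week 3, Draft -> week 5).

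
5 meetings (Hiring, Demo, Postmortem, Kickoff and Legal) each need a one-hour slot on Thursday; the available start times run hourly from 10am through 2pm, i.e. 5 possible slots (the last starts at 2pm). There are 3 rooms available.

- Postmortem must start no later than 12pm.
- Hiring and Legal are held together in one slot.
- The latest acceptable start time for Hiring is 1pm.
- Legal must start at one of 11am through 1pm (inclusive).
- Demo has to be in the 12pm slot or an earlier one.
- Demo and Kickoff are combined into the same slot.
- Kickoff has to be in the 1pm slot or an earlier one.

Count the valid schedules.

Splitting on Hiring: it can be 11am (6), 12pm (6), 1pm (9). Listing each branch's schedules as (Demo, Postmortem, Kickoff, Legal):
Hiring=11am: (10am,10am,10am,11am) (10am,11am,10am,11am) (10am,12pm,10am,11am) (12pm,10am,12pm,11am) (12pm,11am,12pm,11am) (12pm,12pm,12pm,11am) — 6.
Hiring=12pm: (10am,10am,10am,12pm) (10am,11am,10am,12pm) (10am,12pm,10am,12pm) (11am,10am,11am,12pm) (11am,11am,11am,12pm) (11am,12pm,11am,12pm) — 6.
Hiring=1pm: (10am,10am,10am,1pm) (10am,11am,10am,1pm) (10am,12pm,10am,1pm) (11am,10am,11am,1pm) (11am,11am,11am,1pm) (11am,12pm,11am,1pm) (12pm,10am,12pm,1pm) (12pm,11am,12pm,1pm) (12pm,12pm,12pm,1pm) — 9.
Summing: 6 + 6 + 9 = 21.

21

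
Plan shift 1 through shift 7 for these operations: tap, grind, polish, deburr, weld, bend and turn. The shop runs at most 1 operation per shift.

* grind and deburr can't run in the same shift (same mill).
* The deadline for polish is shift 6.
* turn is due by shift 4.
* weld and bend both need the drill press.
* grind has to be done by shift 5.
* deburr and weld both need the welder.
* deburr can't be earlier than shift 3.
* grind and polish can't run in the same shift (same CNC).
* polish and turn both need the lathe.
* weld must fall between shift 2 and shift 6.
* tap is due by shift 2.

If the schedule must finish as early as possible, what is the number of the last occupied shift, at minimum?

7

With at most 1 per shift and 7 operations, at least 7 shifts are needed.
deburr can't be placed before shift 3, so the schedule must run through at least shift 3.
7 works (last occupied shift: shift 7): for example tap=shift 1; deburr=shift 4; bend=shift 7; turn=shift 2; grind=shift 3; polish=shift 6; weld=shift 5.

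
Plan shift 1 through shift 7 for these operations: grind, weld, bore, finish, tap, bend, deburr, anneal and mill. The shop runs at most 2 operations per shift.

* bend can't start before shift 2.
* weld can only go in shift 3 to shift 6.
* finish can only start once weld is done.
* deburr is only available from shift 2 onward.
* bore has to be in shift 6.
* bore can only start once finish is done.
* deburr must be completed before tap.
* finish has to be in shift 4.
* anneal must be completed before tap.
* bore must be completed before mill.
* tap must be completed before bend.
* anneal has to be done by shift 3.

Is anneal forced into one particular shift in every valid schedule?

No

anneal can be shift 1 (e.g. bend in shift 4; tap in shift 3; anneal in shift 1; weld in shift 3; bore in shift 6; mill in shift 7; finish in shift 4; grind in shift 1; deburr in shift 2) or shift 2 (e.g. grind -> shift 1; deburr -> shift 2; mill -> shift 7; bend -> shift 4; finish -> shift 4; weld -> shift 3; tap -> shift 3; anneal -> shift 2; bore -> shift 6).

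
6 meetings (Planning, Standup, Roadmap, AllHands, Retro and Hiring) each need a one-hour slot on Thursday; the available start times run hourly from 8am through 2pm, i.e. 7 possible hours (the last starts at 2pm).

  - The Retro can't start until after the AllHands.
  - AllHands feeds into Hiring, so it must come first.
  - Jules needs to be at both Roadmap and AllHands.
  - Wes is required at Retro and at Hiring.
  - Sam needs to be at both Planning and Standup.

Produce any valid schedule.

Standup=9am, Planning=8am, Retro=9am, Hiring=10am, AllHands=8am, Roadmap=9am

Checking: AllHands(8am) before Retro(9am); AllHands(8am) before Hiring(10am); Roadmap(9am) != AllHands(8am); Retro(9am) != Hiring(10am); Planning(8am) != Standup(9am).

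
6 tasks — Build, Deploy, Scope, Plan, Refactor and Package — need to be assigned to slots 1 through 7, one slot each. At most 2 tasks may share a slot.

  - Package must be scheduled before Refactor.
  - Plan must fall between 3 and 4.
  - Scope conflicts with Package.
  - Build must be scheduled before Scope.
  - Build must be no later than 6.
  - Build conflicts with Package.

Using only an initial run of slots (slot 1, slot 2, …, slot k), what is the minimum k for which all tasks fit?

The precedence chain requires at least 2 distinct slots.
With at most 2 per slot and 6 tasks, at least 3 slots are needed.
Plan can't be placed before 3, so the schedule must run through at least slot 3.
3 works (last occupied slot: 3): for example Scope in 3; Build in 2; Package in 1; Deploy in 1; Plan in 3; Refactor in 2.

3 slots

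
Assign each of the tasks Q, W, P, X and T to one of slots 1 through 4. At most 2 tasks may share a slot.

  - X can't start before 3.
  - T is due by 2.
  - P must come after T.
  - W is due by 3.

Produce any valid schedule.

P=2; Q=2; X=3; T=1; W=1

Checking: T(1) before P(2); X=3 in [3,4]; T=1 in [1,2]; W=1 in [1,3]; max 2 per slot (cap 2).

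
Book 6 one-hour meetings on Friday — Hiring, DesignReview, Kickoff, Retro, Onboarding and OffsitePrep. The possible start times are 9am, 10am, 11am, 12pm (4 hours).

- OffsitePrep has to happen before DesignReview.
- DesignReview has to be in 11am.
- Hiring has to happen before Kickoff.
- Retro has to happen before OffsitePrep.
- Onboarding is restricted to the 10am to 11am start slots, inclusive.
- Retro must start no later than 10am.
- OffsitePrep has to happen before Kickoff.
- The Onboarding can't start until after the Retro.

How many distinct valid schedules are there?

10

Splitting on Hiring: it can be 9am (4), 10am (4), 11am (2). Listing each branch's schedules as (DesignReview, Kickoff, Retro, Onboarding, OffsitePrep):
Hiring=9am: (11am,11am,9am,10am,10am) (11am,11am,9am,11am,10am) (11am,12pm,9am,10am,10am) (11am,12pm,9am,11am,10am) — 4.
Hiring=10am: (11am,11am,9am,10am,10am) (11am,11am,9am,11am,10am) (11am,12pm,9am,10am,10am) (11am,12pm,9am,11am,10am) — 4.
Hiring=11am: (11am,12pm,9am,10am,10am) (11am,12pm,9am,11am,10am) — 2.
Summing: 4 + 4 + 2 = 10.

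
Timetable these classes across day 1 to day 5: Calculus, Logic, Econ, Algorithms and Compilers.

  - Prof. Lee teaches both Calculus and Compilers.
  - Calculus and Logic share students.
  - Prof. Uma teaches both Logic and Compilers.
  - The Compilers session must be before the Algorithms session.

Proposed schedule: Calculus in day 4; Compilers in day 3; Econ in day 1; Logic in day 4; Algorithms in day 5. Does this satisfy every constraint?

No. Calculus and Logic share students is not satisfied.

Prof. Lee teaches both Calculus and Compilers — holds.
Calculus and Logic share students — violated.
Prof. Uma teaches both Logic and Compilers — holds.
The Compilers session must be before the Algorithms session — holds.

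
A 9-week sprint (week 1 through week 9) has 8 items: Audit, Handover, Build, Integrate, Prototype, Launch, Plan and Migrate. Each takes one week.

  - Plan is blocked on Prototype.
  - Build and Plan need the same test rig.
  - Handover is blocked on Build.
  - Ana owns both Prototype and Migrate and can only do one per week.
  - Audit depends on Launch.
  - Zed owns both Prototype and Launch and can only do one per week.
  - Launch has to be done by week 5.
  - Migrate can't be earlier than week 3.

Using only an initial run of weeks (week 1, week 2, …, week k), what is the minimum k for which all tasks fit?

The precedence chain requires at least 2 distinct weeks.
Migrate can't be placed before week 3, so the schedule must run through at least week 3.
3 works (last occupied week: week 3): for example Integrate in week 1; Build in week 1; Handover in week 2; Audit in week 2; Launch in week 1; Plan in week 3; Migrate in week 3; Prototype in week 2.

3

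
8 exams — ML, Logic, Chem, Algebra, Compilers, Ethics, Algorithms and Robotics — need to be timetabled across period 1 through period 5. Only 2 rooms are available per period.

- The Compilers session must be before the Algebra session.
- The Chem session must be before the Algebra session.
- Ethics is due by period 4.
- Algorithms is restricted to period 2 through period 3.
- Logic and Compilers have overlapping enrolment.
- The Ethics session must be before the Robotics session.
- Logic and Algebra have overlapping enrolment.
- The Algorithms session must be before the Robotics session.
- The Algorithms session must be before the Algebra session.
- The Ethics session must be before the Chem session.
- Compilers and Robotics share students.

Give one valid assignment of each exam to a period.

Robotics in period 3, Algorithms in period 2, Ethics in period 1, ML in period 4, Algebra in period 3, Logic in period 4, Compilers in period 1, Chem in period 2

Checking: Chem(period 2) before Algebra(period 3); Algorithms(period 2) before Algebra(period 3); Ethics(period 1) before Chem(period 2); Algorithms(period 2) before Robotics(period 3); Compilers(period 1) before Algebra(period 3); Ethics(period 1) before Robotics(period 3); Compilers(period 1) != Robotics(period 3); Logic(period 4) != Algebra(period 3); Logic(period 4) != Compilers(period 1); Ethics=period 1 in [period 1,period 4]; Algorithms=period 2 in [period 2,period 3]; max 2 per period (cap 2).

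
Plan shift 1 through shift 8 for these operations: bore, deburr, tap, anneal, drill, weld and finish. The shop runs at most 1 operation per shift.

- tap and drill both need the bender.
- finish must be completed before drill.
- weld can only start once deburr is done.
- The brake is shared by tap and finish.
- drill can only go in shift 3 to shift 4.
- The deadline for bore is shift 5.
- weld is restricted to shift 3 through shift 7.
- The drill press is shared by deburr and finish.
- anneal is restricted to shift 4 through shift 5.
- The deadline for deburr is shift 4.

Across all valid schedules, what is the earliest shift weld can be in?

Weld is available from shift 3; weld's own window allows nothing later than shift 7.
weld at shift 6 is achievable: drill=shift 3; bore=shift 5; anneal=shift 4; weld=shift 6; deburr=shift 1; finish=shift 2; tap=shift 7.
Nothing earlier works — the conflict and capacity constraints rule out every shift before shift 6.

shift 6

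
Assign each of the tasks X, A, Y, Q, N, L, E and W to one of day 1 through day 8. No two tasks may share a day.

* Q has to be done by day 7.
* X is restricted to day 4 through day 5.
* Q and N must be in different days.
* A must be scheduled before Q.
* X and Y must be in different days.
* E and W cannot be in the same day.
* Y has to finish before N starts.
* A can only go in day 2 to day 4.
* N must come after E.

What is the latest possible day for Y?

day 7

Downstream work caps Y at day 7.
Y at day 7 is achievable: Y in day 7; N in day 8; Q in day 3; A in day 2; W in day 6; X in day 4; E in day 1; L in day 5.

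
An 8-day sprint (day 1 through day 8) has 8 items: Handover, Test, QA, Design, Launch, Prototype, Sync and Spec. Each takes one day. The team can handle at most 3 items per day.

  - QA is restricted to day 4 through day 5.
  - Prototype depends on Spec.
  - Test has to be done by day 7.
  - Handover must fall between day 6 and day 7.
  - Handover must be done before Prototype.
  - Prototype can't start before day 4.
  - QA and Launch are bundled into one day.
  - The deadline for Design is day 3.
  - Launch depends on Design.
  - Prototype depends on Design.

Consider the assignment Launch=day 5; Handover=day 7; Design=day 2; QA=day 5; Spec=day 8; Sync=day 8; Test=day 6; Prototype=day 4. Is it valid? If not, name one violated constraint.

No. Prototype depends on Spec is not satisfied.

Prototype depends on Design — holds.
QA is restricted to day 4 through day 5 — holds.
The team can handle at most 3 items per day — holds.
Test has to be done by day 7 — holds.
The deadline for Design is day 3 — holds.
Launch depends on Design — holds.
Prototype can't start before day 4 — holds.
Handover must fall between day 6 and day 7 — holds.
Prototype depends on Spec — violated.
QA and Launch are bundled into one day — holds.
Handover must be done before Prototype — violated.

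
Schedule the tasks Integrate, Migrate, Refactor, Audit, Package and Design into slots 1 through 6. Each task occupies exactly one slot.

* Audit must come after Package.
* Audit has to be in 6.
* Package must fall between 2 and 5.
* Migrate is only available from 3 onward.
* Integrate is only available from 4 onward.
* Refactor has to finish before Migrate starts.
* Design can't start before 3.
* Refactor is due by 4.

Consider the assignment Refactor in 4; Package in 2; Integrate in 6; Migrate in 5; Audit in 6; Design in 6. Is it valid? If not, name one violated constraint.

Yes

Audit has to be in 6 — holds.
Refactor has to finish before Migrate starts — holds.
Package must fall between 2 and 5 — holds.
Refactor is due by 4 — holds.
Design can't start before 3 — holds.
Audit must come after Package — holds.
Integrate is only available from 4 onward — holds.
Migrate is only available from 3 onward — holds.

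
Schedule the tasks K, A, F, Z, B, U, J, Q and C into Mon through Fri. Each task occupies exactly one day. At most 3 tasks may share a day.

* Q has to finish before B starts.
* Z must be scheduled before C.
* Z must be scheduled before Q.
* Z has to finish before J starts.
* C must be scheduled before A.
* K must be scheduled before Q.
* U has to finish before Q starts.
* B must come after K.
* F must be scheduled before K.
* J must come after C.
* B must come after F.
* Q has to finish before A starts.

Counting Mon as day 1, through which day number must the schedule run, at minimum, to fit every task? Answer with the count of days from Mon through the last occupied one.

4

The precedence chain requires at least 4 distinct days.
With at most 3 per day and 9 tasks, at least 3 days are needed.
4 works (last occupied day: Thu): for example U in Mon, Q in Wed, F in Mon, A in Thu, C in Tue, K in Tue, Z in Mon, B in Thu, J in Wed.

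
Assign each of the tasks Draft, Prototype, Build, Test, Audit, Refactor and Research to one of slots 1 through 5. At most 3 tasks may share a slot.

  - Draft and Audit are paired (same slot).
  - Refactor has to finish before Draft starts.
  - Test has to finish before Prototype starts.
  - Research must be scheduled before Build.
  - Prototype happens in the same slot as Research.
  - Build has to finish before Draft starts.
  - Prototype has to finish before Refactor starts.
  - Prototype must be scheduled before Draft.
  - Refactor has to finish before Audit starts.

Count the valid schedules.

Splitting on Draft: it can be 4 (1), 5 (6). Listing each branch's schedules as (Prototype, Build, Test, Audit, Refactor, Research):
Draft=4: (2,3,1,4,3,2) — 1.
Draft=5: (2,3,1,5,3,2) (2,3,1,5,4,2) (2,4,1,5,3,2) (2,4,1,5,4,2) (3,4,1,5,4,3) (3,4,2,5,4,3) — 6.
Summing: 1 + 6 = 7.

7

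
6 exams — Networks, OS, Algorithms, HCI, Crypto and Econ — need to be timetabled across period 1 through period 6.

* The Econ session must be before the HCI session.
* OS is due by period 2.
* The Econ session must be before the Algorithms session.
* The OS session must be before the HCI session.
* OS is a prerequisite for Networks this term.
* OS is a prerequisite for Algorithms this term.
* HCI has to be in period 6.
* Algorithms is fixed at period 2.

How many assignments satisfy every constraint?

Splitting on Networks: it can be period 2 (6), period 3 (6), period 4 (6), period 5 (6), period 6 (6). Listing each branch's schedules as (OS, Algorithms, HCI, Crypto, Econ) by period number:
Networks=period 2: (1,2,6,1,1) (1,2,6,2,1) (1,2,6,3,1) (1,2,6,4,1) (1,2,6,5,1) (1,2,6,6,1) — 6.
Networks=period 3: (1,2,6,1,1) (1,2,6,2,1) (1,2,6,3,1) (1,2,6,4,1) (1,2,6,5,1) (1,2,6,6,1) — 6.
Networks=period 4: (1,2,6,1,1) (1,2,6,2,1) (1,2,6,3,1) (1,2,6,4,1) (1,2,6,5,1) (1,2,6,6,1) — 6.
Networks=period 5: (1,2,6,1,1) (1,2,6,2,1) (1,2,6,3,1) (1,2,6,4,1) (1,2,6,5,1) (1,2,6,6,1) — 6.
Networks=period 6: (1,2,6,1,1) (1,2,6,2,1) (1,2,6,3,1) (1,2,6,4,1) (1,2,6,5,1) (1,2,6,6,1) — 6.
Summing: 6 + 6 + 6 + 6 + 6 = 30.

30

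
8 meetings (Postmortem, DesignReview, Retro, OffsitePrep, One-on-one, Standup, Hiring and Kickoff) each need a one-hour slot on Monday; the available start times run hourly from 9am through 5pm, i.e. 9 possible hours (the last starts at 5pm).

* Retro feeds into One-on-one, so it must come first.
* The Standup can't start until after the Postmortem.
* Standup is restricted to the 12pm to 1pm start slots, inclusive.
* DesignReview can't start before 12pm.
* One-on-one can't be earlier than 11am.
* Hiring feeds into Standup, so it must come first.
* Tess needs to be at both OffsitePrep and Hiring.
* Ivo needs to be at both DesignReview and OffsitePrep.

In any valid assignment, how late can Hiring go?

Downstream work caps Hiring at 12pm.
Hiring at 12pm is achievable: Retro in 9am, Standup in 1pm, One-on-one in 11am, Kickoff in 9am, DesignReview in 12pm, OffsitePrep in 9am, Hiring in 12pm, Postmortem in 9am.

12pm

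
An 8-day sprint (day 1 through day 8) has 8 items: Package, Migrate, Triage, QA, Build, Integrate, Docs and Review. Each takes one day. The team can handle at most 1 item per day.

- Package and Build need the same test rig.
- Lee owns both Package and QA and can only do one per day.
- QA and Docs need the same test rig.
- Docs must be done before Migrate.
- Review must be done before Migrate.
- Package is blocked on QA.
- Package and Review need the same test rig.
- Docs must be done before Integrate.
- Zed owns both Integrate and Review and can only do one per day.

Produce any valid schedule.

Integrate -> day 6; Review -> day 2; Docs -> day 1; Migrate -> day 3; Triage -> day 7; Build -> day 8; QA -> day 4; Package -> day 5

Checking: Review(day 2) before Migrate(day 3); Docs(day 1) before Migrate(day 3); Docs(day 1) before Integrate(day 6); QA(day 4) before Package(day 5); Package(day 5) != QA(day 4); QA(day 4) != Docs(day 1); Integrate(day 6) != Review(day 2); Package(day 5) != Build(day 8); Package(day 5) != Review(day 2); max 1 per day (cap 1).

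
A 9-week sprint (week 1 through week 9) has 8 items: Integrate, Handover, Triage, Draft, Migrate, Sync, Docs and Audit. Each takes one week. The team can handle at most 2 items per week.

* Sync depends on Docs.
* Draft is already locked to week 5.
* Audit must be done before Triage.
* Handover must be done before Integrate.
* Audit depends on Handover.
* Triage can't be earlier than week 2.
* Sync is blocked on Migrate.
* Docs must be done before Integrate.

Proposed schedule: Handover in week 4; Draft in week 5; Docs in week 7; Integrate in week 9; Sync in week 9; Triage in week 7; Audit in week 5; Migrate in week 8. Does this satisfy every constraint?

Audit must be done before Triage — holds.
Docs must be done before Integrate — holds.
Handover must be done before Integrate — holds.
The team can handle at most 2 items per week — holds.
Sync is blocked on Migrate — holds.
Triage can't be earlier than week 2 — holds.
Draft is already locked to week 5 — holds.
Audit depends on Handover — holds.
Sync depends on Docs — holds.

Yes, all constraints hold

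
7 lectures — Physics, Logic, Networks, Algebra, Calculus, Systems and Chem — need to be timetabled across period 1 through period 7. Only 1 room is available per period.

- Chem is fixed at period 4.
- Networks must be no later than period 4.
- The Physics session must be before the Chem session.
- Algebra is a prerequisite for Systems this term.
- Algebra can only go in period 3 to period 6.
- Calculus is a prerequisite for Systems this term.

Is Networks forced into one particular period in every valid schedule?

No

Networks can be period 1 (e.g. Chem -> period 4, Systems -> period 6, Calculus -> period 5, Logic -> period 7, Networks -> period 1, Algebra -> period 3, Physics -> period 2) or period 2 (e.g. Networks in period 2, Physics in period 1, Calculus in period 5, Algebra in period 3, Logic in period 7, Chem in period 4, Systems in period 6).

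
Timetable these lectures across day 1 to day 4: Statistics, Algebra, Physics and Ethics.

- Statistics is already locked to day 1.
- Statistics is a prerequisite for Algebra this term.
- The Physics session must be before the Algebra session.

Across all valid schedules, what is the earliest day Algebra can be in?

Precedence pushes Algebra to at least day 2.
Algebra at day 2 is achievable: Algebra -> day 2, Ethics -> day 1, Statistics -> day 1, Physics -> day 1.

day 2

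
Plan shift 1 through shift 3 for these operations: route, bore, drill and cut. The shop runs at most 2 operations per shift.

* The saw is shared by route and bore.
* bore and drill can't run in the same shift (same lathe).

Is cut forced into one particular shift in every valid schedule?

cut can be shift 1 (e.g. drill -> shift 3, route -> shift 1, cut -> shift 1, bore -> shift 2) or shift 2 (e.g. bore in shift 2; route in shift 1; cut in shift 2; drill in shift 1).

No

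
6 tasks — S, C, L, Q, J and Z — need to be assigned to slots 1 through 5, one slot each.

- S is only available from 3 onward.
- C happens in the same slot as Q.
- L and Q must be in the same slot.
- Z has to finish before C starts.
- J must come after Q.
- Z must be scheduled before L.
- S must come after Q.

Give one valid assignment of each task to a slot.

L in 2; Z in 1; Q in 2; J in 3; C in 2; S in 3

Checking: Z(1) before L(2); Q(2) before S(3); Z(1) before C(2); Q(2) before J(3); C = Q = 2; L = Q = 2; S=3 in [3,5].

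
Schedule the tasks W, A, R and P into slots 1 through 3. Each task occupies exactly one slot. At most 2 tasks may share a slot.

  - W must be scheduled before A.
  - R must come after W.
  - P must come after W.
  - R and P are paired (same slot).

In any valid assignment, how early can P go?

Precedence pushes P to at least 2.
P at 2 is achievable: A in 3; R in 2; P in 2; W in 1.

2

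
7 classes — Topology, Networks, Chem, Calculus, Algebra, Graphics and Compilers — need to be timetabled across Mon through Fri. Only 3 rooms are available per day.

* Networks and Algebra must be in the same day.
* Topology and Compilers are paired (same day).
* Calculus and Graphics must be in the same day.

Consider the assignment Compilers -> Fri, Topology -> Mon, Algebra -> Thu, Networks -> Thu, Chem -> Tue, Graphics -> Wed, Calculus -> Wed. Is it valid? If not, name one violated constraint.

Invalid. Topology and Compilers are paired (same day).

Calculus and Graphics must be in the same day — holds.
Networks and Algebra must be in the same day — holds.
Only 3 rooms are available per day — holds.
Topology and Compilers are paired (same day) — violated.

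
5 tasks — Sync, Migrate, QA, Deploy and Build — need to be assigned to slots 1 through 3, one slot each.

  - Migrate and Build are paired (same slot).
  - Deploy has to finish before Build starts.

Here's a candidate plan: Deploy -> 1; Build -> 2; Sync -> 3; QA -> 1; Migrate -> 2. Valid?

Yes, all constraints hold

Migrate and Build are paired (same slot) — holds.
Deploy has to finish before Build starts — holds.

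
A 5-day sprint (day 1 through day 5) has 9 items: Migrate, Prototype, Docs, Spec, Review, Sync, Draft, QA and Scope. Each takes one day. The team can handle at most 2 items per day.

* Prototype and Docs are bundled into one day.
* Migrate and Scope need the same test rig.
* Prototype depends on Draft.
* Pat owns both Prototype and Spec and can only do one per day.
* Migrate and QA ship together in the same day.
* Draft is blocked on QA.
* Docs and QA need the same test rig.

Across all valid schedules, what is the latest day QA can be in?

Downstream work caps QA at day 3.
QA at day 3 is achievable: Scope -> day 2; Prototype -> day 5; Review -> day 1; Docs -> day 5; Migrate -> day 3; Draft -> day 4; Sync -> day 2; QA -> day 3; Spec -> day 1.

day 3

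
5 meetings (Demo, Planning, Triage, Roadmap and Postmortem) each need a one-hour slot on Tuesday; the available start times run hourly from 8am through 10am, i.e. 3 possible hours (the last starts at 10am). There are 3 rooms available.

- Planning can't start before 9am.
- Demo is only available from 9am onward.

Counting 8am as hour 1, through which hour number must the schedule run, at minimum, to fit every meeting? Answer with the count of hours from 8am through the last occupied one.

2

With at most 3 per hour and 5 meetings, at least 2 hours are needed.
Demo can't be placed before 9am — that is hour 2 counting from 8am — so the schedule must run through at least 2 hours.
2 works (last occupied hour: 9am): for example Planning=9am; Roadmap=8am; Demo=9am; Postmortem=8am; Triage=8am.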